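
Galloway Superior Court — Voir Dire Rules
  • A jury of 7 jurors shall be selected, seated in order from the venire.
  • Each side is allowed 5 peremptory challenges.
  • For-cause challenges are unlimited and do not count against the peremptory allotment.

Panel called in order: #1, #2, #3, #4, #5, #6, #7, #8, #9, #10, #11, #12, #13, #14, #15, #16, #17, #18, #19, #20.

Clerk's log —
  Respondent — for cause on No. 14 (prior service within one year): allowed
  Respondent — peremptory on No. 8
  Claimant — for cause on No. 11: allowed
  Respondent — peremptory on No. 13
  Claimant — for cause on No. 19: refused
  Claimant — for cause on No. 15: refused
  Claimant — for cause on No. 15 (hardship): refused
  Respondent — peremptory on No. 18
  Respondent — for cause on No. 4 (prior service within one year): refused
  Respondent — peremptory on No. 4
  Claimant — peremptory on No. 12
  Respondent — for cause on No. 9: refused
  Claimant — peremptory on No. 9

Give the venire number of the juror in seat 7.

10

Removed: #4, #8, #9, #11, #12, #13, #14, #18. (#15, #19 stay — for-cause denied.)
Seating in order: seats 1–7 → #1, #2, #3, #5, #6, #7, #10.
So seat 7 is #10.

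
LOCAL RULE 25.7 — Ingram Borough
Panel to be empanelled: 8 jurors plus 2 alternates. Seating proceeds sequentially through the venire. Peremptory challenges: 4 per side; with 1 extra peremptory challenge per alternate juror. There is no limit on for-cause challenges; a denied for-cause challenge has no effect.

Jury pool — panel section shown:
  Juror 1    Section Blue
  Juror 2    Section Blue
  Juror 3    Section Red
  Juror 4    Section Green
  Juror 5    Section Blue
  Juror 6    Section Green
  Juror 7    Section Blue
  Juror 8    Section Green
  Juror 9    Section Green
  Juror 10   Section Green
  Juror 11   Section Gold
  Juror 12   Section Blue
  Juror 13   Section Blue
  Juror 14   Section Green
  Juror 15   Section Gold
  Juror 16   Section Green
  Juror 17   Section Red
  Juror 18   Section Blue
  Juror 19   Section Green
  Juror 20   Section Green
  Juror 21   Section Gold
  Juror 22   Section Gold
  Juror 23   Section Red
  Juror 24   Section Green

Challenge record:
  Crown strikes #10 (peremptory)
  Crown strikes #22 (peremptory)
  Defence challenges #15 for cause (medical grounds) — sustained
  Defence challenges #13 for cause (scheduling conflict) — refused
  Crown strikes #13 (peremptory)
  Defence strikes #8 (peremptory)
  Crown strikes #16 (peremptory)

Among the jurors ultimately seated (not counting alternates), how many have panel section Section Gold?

0

Removed: #8, #10, #13, #15, #16, #22.
Seated jurors 1–8: #1, #2, #3, #4, #5, #6, #7, #9 (alternates #11, #12 not counted).
None of those are in Section Gold → 0.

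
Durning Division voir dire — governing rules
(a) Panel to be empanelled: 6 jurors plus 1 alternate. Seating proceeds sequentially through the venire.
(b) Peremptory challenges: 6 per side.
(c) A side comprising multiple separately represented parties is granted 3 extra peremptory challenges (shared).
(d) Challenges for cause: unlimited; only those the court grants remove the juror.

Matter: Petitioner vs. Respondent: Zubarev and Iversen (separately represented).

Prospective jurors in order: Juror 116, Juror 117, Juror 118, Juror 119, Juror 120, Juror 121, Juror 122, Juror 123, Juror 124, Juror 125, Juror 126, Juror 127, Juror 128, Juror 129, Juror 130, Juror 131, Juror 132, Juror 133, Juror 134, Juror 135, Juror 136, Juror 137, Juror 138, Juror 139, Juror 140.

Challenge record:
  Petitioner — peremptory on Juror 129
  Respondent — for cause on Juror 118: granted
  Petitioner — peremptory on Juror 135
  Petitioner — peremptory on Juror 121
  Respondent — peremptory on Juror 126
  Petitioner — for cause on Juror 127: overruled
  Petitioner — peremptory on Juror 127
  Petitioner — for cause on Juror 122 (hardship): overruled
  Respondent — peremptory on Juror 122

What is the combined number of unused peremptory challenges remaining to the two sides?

9

Petitioner allotment: 6. Respondent allotment: 6 base + 3 multi-party = 9.
Petitioner peremptories used: #129, #135, #121, #127 — 4 (for-cause on #127, #122 don't count).
Respondent peremptories used: #126, #122 — 2 (the for-cause on #118 doesn't count).
Remaining: (6 − 4) + (9 − 2) = 9.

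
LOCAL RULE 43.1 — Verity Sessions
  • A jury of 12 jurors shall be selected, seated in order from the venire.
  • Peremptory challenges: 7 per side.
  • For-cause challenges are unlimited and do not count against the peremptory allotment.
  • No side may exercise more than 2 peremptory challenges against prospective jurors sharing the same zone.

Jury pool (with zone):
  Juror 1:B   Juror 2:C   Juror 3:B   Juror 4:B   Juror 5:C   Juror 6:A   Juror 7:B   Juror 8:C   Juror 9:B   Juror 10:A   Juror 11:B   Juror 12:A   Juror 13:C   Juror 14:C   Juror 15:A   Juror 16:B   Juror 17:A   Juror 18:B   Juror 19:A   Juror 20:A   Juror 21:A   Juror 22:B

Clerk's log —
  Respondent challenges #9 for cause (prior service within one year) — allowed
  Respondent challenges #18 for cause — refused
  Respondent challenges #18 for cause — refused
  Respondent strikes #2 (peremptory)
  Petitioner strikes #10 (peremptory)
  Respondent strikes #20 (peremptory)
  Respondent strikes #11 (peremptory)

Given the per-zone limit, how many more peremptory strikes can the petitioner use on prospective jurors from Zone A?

Petitioner peremptories so far: #10 — 1 of 7 used, 6 left overall.
Against Zone A: #10 — 1 used; per-zone cap 2 leaves 1.
Binding limit: min(6, 1) = 1.

1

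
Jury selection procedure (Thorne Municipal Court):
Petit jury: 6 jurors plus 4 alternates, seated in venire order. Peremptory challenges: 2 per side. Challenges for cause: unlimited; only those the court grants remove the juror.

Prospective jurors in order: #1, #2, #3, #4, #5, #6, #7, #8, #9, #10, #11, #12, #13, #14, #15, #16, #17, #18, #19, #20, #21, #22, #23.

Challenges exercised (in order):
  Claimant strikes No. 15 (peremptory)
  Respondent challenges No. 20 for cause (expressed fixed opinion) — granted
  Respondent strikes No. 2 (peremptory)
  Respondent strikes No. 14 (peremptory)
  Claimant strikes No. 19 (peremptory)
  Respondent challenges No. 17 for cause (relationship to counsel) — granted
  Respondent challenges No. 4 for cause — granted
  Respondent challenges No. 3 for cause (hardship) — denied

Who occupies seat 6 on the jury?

Removed: #2, #4, #14, #15, #17, #19, #20. (#3 stays — for-cause denied.)
Seating in order: seats 1–6 → #1, #3, #5, #6, #7, #8; alternates → #9, #10, #11, #12.
So seat 6 is #8.

8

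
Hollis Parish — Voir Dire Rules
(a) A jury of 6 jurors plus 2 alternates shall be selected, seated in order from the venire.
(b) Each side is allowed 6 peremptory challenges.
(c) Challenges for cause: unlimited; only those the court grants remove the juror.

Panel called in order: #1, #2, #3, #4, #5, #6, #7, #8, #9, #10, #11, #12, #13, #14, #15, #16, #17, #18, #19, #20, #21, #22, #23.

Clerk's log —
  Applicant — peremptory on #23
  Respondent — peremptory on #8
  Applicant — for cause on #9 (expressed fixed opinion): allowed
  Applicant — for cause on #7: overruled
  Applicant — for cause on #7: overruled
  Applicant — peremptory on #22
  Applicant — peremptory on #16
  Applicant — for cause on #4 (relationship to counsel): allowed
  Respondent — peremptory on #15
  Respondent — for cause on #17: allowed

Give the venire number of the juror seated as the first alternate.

10

Removed: #4, #8, #9, #15, #16, #17, #22, #23. (#7 stays — for-cause denied.)
Filling seats in venire order through position 7: #1, #2, #3, #5, #6, #7, #10.
So alternate 1 is #10.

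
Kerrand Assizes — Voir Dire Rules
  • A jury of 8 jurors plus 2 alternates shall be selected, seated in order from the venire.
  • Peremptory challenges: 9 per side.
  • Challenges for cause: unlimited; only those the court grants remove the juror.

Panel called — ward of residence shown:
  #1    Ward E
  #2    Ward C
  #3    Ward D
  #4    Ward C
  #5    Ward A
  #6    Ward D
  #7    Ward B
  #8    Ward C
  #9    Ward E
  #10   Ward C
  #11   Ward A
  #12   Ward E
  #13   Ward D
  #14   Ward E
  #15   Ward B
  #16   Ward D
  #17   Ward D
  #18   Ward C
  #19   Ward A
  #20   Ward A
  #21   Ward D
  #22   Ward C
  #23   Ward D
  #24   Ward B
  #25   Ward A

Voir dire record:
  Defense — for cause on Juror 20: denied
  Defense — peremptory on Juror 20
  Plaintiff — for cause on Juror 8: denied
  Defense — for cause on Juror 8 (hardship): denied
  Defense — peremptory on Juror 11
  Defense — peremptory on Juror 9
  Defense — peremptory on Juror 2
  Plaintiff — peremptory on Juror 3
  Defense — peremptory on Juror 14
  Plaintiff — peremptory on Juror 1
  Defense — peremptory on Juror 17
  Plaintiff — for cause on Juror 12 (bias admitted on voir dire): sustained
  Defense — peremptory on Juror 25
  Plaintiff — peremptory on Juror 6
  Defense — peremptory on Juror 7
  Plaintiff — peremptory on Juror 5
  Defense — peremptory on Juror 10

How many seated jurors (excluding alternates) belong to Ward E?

0

Removed: #1, #2, #3, #5, #6, #7, #9, #10, #11, #12, #14, #17, #20, #25.
Seated jurors 1–8: #4, #8, #13, #15, #16, #18, #19, #21 (alternates #22, #23 not counted).
None of those are in Ward E → 0.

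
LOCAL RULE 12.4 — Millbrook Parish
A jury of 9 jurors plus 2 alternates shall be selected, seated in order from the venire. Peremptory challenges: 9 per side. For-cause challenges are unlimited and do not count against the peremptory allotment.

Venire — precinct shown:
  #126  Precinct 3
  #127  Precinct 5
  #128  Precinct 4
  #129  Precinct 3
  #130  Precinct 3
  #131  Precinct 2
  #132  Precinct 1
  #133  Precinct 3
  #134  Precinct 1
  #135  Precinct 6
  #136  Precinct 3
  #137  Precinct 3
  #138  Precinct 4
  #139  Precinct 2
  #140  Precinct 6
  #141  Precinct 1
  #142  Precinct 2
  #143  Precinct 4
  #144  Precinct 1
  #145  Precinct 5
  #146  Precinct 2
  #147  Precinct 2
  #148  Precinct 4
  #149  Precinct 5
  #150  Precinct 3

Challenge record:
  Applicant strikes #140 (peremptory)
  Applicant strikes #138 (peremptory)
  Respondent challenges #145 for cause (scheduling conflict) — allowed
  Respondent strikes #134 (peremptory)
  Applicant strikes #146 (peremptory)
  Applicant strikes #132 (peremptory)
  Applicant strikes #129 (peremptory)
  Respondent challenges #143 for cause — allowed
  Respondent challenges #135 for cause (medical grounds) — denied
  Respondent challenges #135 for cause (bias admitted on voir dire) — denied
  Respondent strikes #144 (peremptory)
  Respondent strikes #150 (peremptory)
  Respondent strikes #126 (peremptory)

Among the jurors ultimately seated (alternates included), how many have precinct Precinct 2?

3

Removed: #126, #129, #132, #134, #138, #140, #143, #144, #145, #146, #150.
Seated (11 incl. alternates): #127, #128, #130, #131, #133, #135, #136, #137, #139, #141, #142.
Of those, in Precinct 2: #131, #139, #142 → 3.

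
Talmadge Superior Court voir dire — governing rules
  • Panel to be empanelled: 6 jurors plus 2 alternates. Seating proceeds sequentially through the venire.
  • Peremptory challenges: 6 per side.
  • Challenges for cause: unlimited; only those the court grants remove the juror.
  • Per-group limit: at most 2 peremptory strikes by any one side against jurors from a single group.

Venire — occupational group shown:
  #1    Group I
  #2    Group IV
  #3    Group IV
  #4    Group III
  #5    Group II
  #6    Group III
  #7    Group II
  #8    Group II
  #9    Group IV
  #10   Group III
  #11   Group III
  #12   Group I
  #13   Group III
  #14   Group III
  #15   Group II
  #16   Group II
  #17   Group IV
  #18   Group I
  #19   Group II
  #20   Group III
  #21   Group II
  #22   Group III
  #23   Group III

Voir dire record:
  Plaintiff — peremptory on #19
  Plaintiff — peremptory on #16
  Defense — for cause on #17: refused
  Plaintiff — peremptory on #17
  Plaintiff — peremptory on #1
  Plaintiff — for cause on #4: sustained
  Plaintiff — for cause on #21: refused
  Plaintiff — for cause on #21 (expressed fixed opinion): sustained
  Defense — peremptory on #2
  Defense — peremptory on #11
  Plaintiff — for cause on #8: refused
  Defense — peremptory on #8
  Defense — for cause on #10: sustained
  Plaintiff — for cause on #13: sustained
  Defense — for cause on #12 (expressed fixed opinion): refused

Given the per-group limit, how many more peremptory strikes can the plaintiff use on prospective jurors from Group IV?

Plaintiff peremptories so far: #19, #16, #17, #1 — 4 of 6 used, 2 left overall.
Against Group IV: #17 — 1 used; per-group cap 2 leaves 1.
Binding limit: min(2, 1) = 1.

1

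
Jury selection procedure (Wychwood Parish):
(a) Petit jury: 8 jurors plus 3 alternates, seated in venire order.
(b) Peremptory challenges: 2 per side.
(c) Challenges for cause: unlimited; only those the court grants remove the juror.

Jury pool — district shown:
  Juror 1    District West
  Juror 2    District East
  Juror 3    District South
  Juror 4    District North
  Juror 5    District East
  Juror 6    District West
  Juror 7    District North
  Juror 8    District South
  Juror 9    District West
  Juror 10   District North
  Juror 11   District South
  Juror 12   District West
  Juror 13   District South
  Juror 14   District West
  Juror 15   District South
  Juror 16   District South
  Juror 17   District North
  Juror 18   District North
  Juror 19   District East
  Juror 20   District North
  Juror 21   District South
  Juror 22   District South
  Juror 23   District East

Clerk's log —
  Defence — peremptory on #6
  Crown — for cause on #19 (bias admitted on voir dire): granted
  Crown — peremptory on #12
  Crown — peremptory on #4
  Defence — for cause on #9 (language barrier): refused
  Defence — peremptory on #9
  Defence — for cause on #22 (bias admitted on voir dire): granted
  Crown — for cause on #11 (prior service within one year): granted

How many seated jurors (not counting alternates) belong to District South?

3

Removed: #4, #6, #9, #11, #12, #19, #22.
Seated jurors 1–8: #1, #2, #3, #5, #7, #8, #10, #13 (alternates #14, #15, #16 not counted).
Of those, in District South: #3, #8, #13 → 3.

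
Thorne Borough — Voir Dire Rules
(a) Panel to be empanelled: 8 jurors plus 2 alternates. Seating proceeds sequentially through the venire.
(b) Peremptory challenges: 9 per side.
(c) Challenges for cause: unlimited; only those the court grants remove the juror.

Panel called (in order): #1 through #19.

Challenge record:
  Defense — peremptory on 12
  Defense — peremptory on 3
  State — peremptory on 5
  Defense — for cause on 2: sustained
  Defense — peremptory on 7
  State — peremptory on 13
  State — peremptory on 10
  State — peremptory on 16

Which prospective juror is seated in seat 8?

Removed: #2, #3, #5, #7, #10, #12, #13, #16.
Filling seats in venire order through position 8: #1, #4, #6, #8, #9, #11, #14, #15.
So seat 8 is #15.

15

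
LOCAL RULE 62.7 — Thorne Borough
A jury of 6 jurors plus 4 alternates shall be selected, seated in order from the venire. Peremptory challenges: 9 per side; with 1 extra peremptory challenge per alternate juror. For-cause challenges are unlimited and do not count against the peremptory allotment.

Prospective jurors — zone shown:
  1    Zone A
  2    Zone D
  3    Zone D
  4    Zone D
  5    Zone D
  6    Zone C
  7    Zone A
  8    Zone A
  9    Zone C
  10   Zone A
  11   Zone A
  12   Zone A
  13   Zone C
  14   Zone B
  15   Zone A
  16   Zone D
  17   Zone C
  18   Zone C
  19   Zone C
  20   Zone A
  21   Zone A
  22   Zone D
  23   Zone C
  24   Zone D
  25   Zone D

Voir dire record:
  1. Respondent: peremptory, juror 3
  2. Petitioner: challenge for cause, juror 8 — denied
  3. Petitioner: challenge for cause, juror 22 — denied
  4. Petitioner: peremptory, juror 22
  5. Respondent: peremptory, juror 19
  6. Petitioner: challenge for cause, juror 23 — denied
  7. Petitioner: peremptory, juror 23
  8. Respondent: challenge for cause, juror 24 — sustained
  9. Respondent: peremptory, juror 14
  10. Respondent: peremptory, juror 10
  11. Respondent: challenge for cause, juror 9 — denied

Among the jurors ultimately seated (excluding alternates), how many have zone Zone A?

Removed: #3, #10, #14, #19, #22, #23, #24.
Seated jurors 1–6: #1, #2, #4, #5, #6, #7 (alternates #8, #9, #11, #12 not counted).
Of those, in Zone A: #1, #7 → 2.

2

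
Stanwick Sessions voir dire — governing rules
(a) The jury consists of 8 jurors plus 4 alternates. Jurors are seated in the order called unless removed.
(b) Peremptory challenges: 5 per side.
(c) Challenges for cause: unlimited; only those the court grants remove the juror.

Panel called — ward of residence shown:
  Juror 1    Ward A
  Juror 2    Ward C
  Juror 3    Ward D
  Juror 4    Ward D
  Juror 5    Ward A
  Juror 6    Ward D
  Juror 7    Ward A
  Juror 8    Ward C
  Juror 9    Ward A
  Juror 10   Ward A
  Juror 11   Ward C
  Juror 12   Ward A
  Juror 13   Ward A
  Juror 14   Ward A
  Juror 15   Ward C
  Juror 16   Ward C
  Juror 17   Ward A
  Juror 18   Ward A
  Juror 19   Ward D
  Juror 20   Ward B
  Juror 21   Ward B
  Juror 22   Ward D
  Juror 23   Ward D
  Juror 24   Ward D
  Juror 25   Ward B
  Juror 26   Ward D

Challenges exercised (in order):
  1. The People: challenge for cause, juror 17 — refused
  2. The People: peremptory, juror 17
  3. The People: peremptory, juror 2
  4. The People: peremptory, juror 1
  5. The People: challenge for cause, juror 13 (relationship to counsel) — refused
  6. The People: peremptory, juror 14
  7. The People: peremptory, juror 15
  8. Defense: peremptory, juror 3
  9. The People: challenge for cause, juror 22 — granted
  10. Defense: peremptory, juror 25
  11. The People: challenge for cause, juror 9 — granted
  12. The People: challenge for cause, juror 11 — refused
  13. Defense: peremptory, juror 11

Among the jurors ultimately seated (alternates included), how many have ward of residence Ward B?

Removed: #1, #2, #3, #9, #11, #14, #15, #17, #22, #25.
Seated (12 incl. alternates): #4, #5, #6, #7, #8, #10, #12, #13, #16, #18, #19, #20.
Of those, in Ward B: #20 → 1.

1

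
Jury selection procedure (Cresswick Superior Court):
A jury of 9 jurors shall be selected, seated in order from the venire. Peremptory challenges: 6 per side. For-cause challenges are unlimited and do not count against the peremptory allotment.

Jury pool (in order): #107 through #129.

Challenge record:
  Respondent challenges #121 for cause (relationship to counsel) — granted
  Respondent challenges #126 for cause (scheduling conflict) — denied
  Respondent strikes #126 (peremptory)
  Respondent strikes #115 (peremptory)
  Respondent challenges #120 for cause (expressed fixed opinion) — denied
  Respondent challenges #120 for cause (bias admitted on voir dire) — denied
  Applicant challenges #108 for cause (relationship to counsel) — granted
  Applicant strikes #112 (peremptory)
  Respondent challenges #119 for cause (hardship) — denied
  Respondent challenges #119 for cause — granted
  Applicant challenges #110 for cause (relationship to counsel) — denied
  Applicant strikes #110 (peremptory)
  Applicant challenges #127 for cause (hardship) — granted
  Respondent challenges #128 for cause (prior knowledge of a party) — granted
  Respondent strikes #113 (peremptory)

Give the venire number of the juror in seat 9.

122

Removed: #108, #110, #112, #113, #115, #119, #121, #126, #127, #128. (#120 stays — for-cause denied.)
Seating in order: seats 1–9 → #107, #109, #111, #114, #116, #117, #118, #120, #122.
So seat 9 is #122.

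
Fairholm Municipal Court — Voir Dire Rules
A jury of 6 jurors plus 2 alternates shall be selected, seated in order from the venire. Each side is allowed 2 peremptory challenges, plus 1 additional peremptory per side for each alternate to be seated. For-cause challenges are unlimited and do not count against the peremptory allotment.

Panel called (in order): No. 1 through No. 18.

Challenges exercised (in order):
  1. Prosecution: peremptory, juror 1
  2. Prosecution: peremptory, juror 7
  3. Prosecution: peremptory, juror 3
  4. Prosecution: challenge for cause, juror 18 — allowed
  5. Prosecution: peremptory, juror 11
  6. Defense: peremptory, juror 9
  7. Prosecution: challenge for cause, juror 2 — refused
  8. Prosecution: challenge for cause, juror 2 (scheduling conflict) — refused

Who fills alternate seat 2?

13

Removed: #1, #3, #7, #9, #11, #18. (#2 stays — for-cause denied.)
Filling seats in venire order through position 8: #2, #4, #5, #6, #8, #10, #12, #13.
So alternate 2 is #13.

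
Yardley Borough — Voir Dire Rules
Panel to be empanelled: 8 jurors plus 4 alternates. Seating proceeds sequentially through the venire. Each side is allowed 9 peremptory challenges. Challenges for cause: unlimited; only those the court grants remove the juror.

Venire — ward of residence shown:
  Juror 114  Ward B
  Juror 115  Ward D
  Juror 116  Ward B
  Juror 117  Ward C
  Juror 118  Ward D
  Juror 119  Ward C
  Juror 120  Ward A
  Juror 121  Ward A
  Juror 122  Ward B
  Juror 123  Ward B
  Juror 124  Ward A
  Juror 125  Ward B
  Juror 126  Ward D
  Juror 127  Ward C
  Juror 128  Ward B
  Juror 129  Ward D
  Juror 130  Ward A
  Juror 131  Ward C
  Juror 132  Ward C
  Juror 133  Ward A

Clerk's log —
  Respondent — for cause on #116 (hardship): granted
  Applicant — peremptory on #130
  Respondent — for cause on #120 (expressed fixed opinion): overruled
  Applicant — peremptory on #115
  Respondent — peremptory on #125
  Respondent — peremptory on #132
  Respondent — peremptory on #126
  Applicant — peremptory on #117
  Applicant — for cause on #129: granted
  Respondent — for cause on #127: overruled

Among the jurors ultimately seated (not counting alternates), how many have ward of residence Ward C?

Removed: #115, #116, #117, #125, #126, #129, #130, #132.
Seated jurors 1–8: #114, #118, #119, #120, #121, #122, #123, #124 (alternates #127, #128, #131, #133 not counted).
Of those, in Ward C: #119 → 1.

1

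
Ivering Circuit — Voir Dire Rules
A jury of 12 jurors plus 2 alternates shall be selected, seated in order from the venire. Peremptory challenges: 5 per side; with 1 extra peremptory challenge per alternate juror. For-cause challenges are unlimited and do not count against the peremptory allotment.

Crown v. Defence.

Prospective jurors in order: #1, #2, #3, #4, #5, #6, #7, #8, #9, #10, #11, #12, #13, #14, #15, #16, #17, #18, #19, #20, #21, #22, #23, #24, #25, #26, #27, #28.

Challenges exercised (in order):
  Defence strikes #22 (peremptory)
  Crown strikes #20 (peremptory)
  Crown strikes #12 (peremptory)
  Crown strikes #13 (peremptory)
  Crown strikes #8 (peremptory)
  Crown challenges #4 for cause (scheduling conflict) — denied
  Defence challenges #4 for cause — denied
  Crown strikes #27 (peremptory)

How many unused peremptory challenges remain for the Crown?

2

Crown allotment: 5 base + 1 × 2 alternates = 7.
Crown peremptories used: #20, #12, #13, #8, #27 — 5 (the for-cause on #4 doesn't count).
Remaining: 7 − 5 = 2.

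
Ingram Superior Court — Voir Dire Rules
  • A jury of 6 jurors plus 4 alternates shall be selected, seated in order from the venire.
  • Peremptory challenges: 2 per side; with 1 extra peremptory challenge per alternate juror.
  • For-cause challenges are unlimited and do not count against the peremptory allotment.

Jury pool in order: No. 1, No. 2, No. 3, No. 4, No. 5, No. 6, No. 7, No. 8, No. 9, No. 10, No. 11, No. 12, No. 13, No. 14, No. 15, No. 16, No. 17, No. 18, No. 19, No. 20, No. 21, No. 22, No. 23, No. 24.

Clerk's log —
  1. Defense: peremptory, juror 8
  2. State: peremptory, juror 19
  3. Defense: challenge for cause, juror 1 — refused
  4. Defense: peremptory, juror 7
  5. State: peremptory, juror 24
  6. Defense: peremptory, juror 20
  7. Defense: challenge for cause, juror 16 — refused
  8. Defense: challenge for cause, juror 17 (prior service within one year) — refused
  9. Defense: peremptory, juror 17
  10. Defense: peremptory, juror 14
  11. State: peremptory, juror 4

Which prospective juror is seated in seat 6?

Removed: #4, #7, #8, #14, #17, #19, #20, #24. (#1, #16 stay — for-cause denied.)
Filling seats in venire order through position 6: #1, #2, #3, #5, #6, #9.
So seat 6 is #9.

9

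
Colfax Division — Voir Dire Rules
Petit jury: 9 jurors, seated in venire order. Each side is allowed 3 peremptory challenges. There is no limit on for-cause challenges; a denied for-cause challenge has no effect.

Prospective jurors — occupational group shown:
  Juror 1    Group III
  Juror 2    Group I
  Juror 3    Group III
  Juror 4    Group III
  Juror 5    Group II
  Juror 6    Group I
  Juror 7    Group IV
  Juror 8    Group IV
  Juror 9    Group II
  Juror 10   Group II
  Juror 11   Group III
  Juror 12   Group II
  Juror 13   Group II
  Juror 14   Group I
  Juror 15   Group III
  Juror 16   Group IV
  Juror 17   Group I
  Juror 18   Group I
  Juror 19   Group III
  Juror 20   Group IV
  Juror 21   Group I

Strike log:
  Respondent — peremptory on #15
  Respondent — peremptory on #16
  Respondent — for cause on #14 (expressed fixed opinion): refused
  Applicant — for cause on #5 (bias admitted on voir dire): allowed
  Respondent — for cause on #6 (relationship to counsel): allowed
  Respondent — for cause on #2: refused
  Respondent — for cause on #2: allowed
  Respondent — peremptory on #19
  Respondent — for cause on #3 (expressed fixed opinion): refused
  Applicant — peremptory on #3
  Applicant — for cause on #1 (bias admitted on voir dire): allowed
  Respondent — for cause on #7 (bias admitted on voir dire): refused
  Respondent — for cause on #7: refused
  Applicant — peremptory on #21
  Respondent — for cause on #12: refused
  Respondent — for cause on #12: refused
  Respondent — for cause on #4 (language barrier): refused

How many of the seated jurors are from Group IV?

2

Removed: #1, #2, #3, #5, #6, #15, #16, #19, #21.
Seated jurors 1–9: #4, #7, #8, #9, #10, #11, #12, #13, #14.
Of those, in Group IV: #7, #8 → 2.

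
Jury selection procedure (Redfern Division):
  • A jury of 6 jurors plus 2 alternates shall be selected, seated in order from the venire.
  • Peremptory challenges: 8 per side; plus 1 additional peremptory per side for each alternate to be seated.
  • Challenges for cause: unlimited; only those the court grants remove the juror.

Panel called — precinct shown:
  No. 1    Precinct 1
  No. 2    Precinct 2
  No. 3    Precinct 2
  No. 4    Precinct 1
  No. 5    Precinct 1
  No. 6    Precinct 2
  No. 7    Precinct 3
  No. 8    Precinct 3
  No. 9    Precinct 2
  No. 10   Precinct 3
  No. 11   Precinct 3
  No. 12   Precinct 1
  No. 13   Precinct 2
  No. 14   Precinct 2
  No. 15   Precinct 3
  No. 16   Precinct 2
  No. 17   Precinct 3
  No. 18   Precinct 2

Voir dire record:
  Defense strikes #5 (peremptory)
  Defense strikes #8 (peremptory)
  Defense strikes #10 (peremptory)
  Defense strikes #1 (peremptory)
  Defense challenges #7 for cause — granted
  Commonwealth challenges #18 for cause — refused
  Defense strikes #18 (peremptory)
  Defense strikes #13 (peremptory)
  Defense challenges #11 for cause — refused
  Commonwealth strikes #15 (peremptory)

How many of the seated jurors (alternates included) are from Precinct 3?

1

Removed: #1, #5, #7, #8, #10, #13, #15, #18.
Seated (8 incl. alternates): #2, #3, #4, #6, #9, #11, #12, #14.
Of those, in Precinct 3: #11 → 1.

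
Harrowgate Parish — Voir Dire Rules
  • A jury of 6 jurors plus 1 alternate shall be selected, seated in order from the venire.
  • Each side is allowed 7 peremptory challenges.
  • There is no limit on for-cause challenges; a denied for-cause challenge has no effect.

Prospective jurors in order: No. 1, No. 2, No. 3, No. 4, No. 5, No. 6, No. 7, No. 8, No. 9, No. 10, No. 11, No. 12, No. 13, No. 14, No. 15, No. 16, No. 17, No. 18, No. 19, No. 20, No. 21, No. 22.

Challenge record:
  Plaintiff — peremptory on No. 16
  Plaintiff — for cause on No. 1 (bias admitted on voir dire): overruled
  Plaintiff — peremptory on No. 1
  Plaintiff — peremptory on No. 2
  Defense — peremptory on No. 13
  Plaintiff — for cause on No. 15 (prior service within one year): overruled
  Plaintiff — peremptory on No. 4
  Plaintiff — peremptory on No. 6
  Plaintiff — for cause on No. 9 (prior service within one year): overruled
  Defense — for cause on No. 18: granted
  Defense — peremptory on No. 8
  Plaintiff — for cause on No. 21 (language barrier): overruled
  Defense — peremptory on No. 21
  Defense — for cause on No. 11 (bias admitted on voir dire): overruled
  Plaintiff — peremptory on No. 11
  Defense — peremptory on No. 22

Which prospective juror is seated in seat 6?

12

Removed: #1, #2, #4, #6, #8, #11, #13, #16, #18, #21, #22. (#9, #15 stay — for-cause denied.)
Seating in order: seats 1–6 → #3, #5, #7, #9, #10, #12; alternates → #14.
So seat 6 is #12.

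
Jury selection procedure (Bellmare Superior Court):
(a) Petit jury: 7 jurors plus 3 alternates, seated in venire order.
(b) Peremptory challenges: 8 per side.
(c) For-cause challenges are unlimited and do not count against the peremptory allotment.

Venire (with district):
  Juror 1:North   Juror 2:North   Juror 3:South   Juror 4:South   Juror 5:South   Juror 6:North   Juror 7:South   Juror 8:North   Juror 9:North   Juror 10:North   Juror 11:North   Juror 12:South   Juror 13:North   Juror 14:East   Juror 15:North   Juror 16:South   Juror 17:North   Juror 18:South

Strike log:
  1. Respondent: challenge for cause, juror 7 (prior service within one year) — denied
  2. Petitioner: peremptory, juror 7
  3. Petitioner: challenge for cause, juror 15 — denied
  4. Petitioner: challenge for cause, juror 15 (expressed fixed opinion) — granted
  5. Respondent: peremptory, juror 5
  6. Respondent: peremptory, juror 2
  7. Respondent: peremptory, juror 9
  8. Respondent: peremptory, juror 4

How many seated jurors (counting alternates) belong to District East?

1

Removed: #2, #4, #5, #7, #9, #15.
Seated (10 incl. alternates): #1, #3, #6, #8, #10, #11, #12, #13, #14, #16.
Of those, in District East: #14 → 1.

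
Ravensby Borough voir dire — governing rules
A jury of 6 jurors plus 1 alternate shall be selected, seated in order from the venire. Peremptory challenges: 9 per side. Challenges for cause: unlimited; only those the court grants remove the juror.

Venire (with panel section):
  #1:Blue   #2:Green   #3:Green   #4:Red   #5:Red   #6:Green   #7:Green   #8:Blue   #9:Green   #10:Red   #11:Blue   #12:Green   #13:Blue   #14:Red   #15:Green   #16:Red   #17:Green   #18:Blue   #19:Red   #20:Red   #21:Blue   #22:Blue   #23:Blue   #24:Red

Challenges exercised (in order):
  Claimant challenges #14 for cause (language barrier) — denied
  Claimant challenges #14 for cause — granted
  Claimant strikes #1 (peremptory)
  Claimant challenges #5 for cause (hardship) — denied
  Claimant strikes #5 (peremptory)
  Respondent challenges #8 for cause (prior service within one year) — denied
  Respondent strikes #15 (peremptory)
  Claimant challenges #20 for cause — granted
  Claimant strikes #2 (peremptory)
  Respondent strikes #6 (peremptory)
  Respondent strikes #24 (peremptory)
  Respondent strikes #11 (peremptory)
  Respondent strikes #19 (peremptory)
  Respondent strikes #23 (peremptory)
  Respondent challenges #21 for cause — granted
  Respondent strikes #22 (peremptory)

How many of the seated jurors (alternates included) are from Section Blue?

1

Removed: #1, #2, #5, #6, #11, #14, #15, #19, #20, #21, #22, #23, #24.
Seated (7 incl. alternates): #3, #4, #7, #8, #9, #10, #12.
Of those, in Section Blue: #8 → 1.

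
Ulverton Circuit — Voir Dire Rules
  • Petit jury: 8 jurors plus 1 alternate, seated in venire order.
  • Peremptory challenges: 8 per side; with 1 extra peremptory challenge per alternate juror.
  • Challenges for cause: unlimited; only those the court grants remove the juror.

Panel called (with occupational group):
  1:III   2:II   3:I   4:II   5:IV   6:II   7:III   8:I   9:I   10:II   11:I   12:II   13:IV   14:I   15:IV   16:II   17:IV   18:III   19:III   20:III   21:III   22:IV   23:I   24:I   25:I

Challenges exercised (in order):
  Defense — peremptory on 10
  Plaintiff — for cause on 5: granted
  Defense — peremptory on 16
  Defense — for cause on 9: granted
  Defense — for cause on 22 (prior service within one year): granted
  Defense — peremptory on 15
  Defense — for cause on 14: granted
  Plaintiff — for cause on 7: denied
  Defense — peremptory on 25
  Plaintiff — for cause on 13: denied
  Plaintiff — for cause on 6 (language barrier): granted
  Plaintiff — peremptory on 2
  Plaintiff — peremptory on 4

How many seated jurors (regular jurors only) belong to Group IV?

Removed: #2, #4, #5, #6, #9, #10, #14, #15, #16, #22, #25.
Seated jurors 1–8: #1, #3, #7, #8, #11, #12, #13, #17 (alternates #18 not counted).
Of those, in Group IV: #13, #17 → 2.

2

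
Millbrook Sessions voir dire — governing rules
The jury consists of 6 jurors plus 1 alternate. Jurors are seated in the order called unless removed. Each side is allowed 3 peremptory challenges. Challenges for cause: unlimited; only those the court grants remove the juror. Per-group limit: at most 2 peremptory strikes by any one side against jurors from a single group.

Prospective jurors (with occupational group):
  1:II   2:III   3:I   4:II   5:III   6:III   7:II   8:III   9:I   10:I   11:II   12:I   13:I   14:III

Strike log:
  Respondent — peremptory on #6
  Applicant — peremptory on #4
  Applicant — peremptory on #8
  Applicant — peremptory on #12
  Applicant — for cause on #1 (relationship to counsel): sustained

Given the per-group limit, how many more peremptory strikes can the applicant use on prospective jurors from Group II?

Applicant peremptories so far: #4, #8, #12 — 3 of 3 used, 0 left overall.
Against Group II: #4 — 1 used; per-group cap 2 leaves 1.
Binding limit: min(0, 1) = 0.

0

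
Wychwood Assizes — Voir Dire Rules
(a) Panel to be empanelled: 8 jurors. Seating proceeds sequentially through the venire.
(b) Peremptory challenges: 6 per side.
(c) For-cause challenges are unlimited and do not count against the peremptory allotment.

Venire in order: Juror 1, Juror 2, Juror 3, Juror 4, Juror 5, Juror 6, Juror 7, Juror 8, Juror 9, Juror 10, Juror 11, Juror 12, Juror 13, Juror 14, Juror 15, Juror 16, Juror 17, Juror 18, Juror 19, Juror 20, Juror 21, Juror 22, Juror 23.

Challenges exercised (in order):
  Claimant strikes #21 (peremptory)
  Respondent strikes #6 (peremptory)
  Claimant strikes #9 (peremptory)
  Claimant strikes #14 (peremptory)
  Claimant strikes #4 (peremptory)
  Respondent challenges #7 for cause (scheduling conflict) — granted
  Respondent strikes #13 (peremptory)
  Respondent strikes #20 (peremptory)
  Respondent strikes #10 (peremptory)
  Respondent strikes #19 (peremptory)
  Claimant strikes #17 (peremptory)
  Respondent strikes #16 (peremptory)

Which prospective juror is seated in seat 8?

Removed: #4, #6, #7, #9, #10, #13, #14, #16, #17, #19, #20, #21.
Seating in order: seats 1–8 → #1, #2, #3, #5, #8, #11, #12, #15.
So seat 8 is #15.

15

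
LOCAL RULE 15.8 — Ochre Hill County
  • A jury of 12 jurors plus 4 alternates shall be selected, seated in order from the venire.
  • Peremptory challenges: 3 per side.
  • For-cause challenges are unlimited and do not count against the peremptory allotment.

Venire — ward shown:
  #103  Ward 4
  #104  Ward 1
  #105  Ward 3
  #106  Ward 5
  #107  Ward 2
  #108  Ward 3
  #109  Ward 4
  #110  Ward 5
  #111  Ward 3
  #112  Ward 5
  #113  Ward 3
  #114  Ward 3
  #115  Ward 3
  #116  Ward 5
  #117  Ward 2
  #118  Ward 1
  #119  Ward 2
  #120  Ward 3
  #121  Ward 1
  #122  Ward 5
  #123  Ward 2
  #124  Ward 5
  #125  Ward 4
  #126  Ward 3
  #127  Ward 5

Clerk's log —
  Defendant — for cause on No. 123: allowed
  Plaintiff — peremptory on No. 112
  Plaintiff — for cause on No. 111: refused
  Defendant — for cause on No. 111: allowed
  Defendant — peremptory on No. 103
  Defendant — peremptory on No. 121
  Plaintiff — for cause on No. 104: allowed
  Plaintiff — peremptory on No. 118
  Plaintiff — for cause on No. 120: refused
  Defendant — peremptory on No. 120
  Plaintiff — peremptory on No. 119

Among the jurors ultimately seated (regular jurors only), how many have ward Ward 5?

4

Removed: #103, #104, #111, #112, #118, #119, #120, #121, #123.
Seated jurors 1–12: #105, #106, #107, #108, #109, #110, #113, #114, #115, #116, #117, #122 (alternates #124, #125, #126, #127 not counted).
Of those, in Ward 5: #106, #110, #116, #122 → 4.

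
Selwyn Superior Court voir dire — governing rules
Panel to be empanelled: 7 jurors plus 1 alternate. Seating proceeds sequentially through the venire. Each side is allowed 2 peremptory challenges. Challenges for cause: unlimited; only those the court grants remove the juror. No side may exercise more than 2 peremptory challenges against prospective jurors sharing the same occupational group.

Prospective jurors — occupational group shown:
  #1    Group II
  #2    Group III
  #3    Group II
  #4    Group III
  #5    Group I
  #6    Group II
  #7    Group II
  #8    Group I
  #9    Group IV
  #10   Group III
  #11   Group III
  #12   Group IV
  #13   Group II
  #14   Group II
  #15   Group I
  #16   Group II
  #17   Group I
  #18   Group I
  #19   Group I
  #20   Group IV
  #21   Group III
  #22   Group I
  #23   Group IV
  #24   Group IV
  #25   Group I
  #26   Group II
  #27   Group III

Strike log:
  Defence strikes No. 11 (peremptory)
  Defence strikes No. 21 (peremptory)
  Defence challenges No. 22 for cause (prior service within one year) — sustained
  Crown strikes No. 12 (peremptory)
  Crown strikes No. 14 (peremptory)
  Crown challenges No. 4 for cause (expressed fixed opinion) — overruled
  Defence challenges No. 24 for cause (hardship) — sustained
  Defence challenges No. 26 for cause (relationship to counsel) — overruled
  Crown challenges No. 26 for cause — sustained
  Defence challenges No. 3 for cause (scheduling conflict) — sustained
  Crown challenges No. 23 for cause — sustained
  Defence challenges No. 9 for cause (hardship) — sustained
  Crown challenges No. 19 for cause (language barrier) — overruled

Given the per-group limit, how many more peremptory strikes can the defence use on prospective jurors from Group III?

Defence peremptories so far: #11, #21 — 2 of 2 used, 0 left overall.
Against Group III: #11, #21 — 2 used; per-group cap 2 leaves 0.
Binding limit: min(0, 0) = 0.

0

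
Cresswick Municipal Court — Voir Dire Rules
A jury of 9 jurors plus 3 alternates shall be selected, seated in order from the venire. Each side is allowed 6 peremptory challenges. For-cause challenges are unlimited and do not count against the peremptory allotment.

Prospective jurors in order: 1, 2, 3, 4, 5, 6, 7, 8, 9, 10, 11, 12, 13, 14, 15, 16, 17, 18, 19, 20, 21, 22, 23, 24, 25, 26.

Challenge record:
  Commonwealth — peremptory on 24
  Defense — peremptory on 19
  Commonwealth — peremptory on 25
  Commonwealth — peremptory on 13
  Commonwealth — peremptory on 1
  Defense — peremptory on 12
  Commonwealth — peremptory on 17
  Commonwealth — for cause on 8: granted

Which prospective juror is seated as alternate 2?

Removed: #1, #8, #12, #13, #17, #19, #24, #25.
Seating in order: seats 1–9 → #2, #3, #4, #5, #6, #7, #9, #10, #11; alternates → #14, #15, #16.
So alternate 2 is #15.

15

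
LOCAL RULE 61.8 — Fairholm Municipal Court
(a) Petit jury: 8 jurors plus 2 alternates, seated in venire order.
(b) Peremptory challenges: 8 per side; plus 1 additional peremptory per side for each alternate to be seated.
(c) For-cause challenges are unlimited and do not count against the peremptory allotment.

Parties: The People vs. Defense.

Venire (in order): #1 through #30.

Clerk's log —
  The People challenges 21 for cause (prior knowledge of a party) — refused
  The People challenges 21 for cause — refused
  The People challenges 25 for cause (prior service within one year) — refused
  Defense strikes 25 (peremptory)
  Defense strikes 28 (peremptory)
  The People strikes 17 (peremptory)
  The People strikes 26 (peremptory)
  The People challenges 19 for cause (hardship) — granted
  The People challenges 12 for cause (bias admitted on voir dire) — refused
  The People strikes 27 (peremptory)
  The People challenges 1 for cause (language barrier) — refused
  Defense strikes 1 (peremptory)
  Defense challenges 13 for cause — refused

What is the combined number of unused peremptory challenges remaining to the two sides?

The People allotment: 8 base + 1 × 2 alternates = 10. Defense allotment: 8 base + 1 × 2 alternates = 10.
The People peremptories used: #17, #26, #27 — 3 (for-cause on #21, #21, #25, #19, #12, #1 don't count).
Defense peremptories used: #25, #28, #1 — 3 (the for-cause on #13 doesn't count).
Remaining: (10 − 3) + (10 − 3) = 14.

14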